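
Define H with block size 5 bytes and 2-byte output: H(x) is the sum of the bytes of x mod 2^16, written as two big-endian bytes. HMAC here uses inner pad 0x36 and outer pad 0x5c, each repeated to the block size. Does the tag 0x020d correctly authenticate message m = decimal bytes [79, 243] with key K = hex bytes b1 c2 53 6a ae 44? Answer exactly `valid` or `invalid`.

invalid

Key hex bytes b1 c2 53 6a ae 44 is 6 bytes > B = 5, so hash it first: H(key) = 03 22, then zero-pad to 5 bytes: K' = 03 22 00 00 00.
K' ⊕ ipad = 35 14 36 36 36; K' ⊕ opad = 5f 7e 5c 5c 5c.
Inner hash: sum = 53+20+54+54+54+79+243 = 557 → 02 2d.
Outer hash (recomputed tag): sum = 95+126+92+92+92+2+45 = 544 → 02 20.
Recomputed tag = 0220; claimed = 020d → mismatch.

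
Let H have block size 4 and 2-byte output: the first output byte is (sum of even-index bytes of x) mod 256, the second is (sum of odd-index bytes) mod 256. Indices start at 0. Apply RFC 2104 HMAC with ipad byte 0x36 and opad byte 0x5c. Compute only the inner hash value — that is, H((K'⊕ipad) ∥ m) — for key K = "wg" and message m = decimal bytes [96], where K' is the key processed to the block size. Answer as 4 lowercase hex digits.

Key "wg" = 77 67 is 2 bytes ≤ B = 4; zero-pad to 4 bytes: K' = 77 67 00 00.
K' ⊕ ipad = 41 51 36 36.
Inner input = 41 51 36 36 ∥ 60.
Inner hash: even-index sum = 215 mod 256 = 215; odd-index sum = 135 mod 256 = 135 → d7 87.

d787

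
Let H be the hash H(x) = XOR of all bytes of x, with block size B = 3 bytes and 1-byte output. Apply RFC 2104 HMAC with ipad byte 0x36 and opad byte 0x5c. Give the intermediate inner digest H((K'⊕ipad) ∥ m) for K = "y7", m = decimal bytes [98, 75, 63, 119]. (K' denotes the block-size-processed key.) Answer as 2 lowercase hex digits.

19

Key "y7" = 79 37 is 2 bytes ≤ B = 3; zero-pad to 3 bytes: K' = 79 37 00.
K' ⊕ ipad = 4f 01 36.
Inner input = 4f 01 36 ∥ 62 4b 3f 77.
Inner hash: XOR 4f⊕01⊕36⊕62⊕4b⊕3f⊕77 = 19.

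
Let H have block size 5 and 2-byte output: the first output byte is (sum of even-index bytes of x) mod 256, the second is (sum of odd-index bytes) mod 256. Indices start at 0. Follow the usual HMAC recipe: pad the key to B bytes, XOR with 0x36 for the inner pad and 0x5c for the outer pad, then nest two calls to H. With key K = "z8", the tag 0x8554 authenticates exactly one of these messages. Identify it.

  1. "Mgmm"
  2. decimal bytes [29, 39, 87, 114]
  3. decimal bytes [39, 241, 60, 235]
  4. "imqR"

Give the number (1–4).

Key "z8" = 7a 38 is 2 bytes ≤ B = 5; zero-pad to 5 bytes: K' = 7a 38 00 00 00.
K' ⊕ ipad = 4c 0e 36 36 36; K' ⊕ opad = 26 64 5c 5c 5c.
m1: inner = H(4c 0e 36 36 36 4d 67 6d 6d) = 8c fe; tag = H(26 64 5c 5c 5c 8c fe) = dc4c
m2: inner = H(4c 0e 36 36 36 1d 27 57 72) = 51 b8; tag = H(26 64 5c 5c 5c 51 b8) = 9611
m3: inner = H(4c 0e 36 36 36 27 f1 3c eb) = 94 a7; tag = H(26 64 5c 5c 5c 94 a7) = 8554 ← matches
m4: inner = H(4c 0e 36 36 36 69 6d 71 52) = 77 1e; tag = H(26 64 5c 5c 5c 77 1e) = fc37

3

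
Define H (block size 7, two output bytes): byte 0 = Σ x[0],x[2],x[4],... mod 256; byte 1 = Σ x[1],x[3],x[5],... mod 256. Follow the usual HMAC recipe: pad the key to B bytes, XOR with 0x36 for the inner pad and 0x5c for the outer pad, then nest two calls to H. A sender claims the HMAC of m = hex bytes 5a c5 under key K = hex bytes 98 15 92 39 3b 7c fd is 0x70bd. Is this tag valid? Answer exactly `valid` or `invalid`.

Key hex bytes 98 15 92 39 3b 7c fd is exactly B = 7 bytes: K' = 98 15 92 39 3b 7c fd.
K' ⊕ ipad = ae 23 a4 0f 0d 4a cb; K' ⊕ opad = c4 49 ce 65 67 20 a1.
Inner hash: even-index sum = 751 mod 256 = 239; odd-index sum = 214 mod 256 = 214 → ef d6.
Outer hash (recomputed tag): even-index sum = 880 mod 256 = 112; odd-index sum = 445 mod 256 = 189 → 70 bd.
Recomputed tag = 70bd; claimed = 70bd → match.

valid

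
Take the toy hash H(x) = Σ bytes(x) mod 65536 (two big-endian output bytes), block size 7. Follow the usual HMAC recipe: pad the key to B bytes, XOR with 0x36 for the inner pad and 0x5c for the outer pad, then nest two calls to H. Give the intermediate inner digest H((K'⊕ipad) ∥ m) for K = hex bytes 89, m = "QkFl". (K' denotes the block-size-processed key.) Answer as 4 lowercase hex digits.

0371

Key hex bytes 89 is 1 byte ≤ B = 7; zero-pad to 7 bytes: K' = 89 00 00 00 00 00 00.
K' ⊕ ipad = bf 36 36 36 36 36 36.
Inner input = bf 36 36 36 36 36 36 ∥ 51 6b 46 6c.
Inner hash: sum = 191+54+54+54+54+54+54+81+107+70+108 = 881 → 03 71.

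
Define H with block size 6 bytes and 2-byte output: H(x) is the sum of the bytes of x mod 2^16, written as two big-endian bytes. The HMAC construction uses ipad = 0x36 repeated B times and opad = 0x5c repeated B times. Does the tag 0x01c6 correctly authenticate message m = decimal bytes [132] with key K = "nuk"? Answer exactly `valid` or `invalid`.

valid

Key "nuk" = 6e 75 6b is 3 bytes ≤ B = 6; zero-pad to 6 bytes: K' = 6e 75 6b 00 00 00.
K' ⊕ ipad = 58 43 5d 36 36 36; K' ⊕ opad = 32 29 37 5c 5c 5c.
Inner hash: sum = 88+67+93+54+54+54+132 = 542 → 02 1e.
Outer hash (recomputed tag): sum = 50+41+55+92+92+92+2+30 = 454 → 01 c6.
Recomputed tag = 01c6; claimed = 01c6 → match.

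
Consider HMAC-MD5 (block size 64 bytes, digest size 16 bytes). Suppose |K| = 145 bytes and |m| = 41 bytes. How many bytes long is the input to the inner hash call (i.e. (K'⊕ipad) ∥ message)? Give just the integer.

105

Key is 145 > 64 bytes, so it is hashed to 16 bytes then zero-padded to 64: |K'| = 64.
Inner input = (K'⊕ipad) ∥ m → 64 + 41 = 105 bytes.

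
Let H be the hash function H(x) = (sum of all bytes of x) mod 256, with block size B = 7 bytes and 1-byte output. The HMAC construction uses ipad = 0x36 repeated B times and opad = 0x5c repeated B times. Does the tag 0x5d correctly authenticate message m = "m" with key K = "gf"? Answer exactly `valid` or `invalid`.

valid

Key "gf" = 67 66 is 2 bytes ≤ B = 7; zero-pad to 7 bytes: K' = 67 66 00 00 00 00 00.
K' ⊕ ipad = 51 50 36 36 36 36 36; K' ⊕ opad = 3b 3a 5c 5c 5c 5c 5c.
Inner hash: sum = 81+80+54+54+54+54+54+109 = 540; mod 256 = 28 → 1c.
Outer hash (recomputed tag): sum = 59+58+92+92+92+92+92+28 = 605; mod 256 = 93 → 5d.
Recomputed tag = 5d; claimed = 5d → match.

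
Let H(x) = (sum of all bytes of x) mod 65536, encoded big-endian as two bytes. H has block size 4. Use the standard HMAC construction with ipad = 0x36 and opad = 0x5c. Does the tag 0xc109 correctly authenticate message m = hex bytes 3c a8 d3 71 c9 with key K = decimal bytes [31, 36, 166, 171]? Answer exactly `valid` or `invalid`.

invalid

Key decimal bytes [31, 36, 166, 171] = 1f 24 a6 ab is exactly B = 4 bytes: K' = 1f 24 a6 ab.
K' ⊕ ipad = 29 12 90 9d; K' ⊕ opad = 43 78 fa f7.
Inner hash: sum = 41+18+144+157+60+168+211+113+201 = 1113 → 04 59.
Outer hash (recomputed tag): sum = 67+120+250+247+4+89 = 777 → 03 09.
Recomputed tag = 0309; claimed = c109 → mismatch.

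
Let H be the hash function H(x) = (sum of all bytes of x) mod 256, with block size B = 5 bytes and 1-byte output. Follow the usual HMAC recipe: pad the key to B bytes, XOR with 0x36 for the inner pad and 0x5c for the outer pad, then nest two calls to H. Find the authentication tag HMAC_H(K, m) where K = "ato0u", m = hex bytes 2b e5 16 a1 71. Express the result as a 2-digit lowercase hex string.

a0

Key "ato0u" = 61 74 6f 30 75 is exactly B = 5 bytes: K' = 61 74 6f 30 75.
K' ⊕ ipad = 57 42 59 06 43.  K' ⊕ opad = 3d 28 33 6c 29.
Inner input = (K'⊕ipad) ∥ m = 57 42 59 06 43 ∥ 2b e5 16 a1 71.
Inner hash: sum = 87+66+89+6+67+43+229+22+161+113 = 883; mod 256 = 115 → 73.
Outer input = (K'⊕opad) ∥ inner = 3d 28 33 6c 29 ∥ 73.
Outer hash (tag): sum = 61+40+51+108+41+115 = 416; mod 256 = 160 → a0.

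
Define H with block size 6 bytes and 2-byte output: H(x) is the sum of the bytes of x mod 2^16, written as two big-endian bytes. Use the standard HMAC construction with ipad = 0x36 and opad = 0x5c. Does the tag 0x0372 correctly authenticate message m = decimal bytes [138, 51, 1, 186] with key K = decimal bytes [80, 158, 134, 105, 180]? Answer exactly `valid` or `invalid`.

Key decimal bytes [80, 158, 134, 105, 180] = 50 9e 86 69 b4 is 5 bytes ≤ B = 6; zero-pad to 6 bytes: K' = 50 9e 86 69 b4 00.
K' ⊕ ipad = 66 a8 b0 5f 82 36; K' ⊕ opad = 0c c2 da 35 e8 5c.
Inner hash: sum = 102+168+176+95+130+54+138+51+1+186 = 1101 → 04 4d.
Outer hash (recomputed tag): sum = 12+194+218+53+232+92+4+77 = 882 → 03 72.
Recomputed tag = 0372; claimed = 0372 → match.

valid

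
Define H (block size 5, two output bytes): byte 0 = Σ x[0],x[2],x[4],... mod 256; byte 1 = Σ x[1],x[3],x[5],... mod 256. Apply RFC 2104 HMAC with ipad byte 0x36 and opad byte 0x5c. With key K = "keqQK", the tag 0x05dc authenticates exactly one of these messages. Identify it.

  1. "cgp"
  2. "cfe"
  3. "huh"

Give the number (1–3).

3

Key "keqQK" = 6b 65 71 51 4b is exactly B = 5 bytes: K' = 6b 65 71 51 4b.
K' ⊕ ipad = 5d 53 47 67 7d; K' ⊕ opad = 37 39 2d 0d 17.
m1: inner = H(5d 53 47 67 7d 63 67 70) = 88 8d; tag = H(37 39 2d 0d 17 88 8d) = 08ce
m2: inner = H(5d 53 47 67 7d 63 66 65) = 87 82; tag = H(37 39 2d 0d 17 87 82) = fdcd
m3: inner = H(5d 53 47 67 7d 68 75 68) = 96 8a; tag = H(37 39 2d 0d 17 96 8a) = 05dc ← matches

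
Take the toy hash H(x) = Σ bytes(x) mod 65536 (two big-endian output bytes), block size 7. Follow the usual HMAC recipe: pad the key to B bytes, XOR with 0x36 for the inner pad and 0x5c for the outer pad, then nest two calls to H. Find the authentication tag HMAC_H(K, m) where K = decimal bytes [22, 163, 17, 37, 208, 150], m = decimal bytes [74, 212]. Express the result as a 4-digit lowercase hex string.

Key decimal bytes [22, 163, 17, 37, 208, 150] = 16 a3 11 25 d0 96 is 6 bytes ≤ B = 7; zero-pad to 7 bytes: K' = 16 a3 11 25 d0 96 00.
K' ⊕ ipad = 20 95 27 13 e6 a0 36.  K' ⊕ opad = 4a ff 4d 79 8c ca 5c.
Inner input = (K'⊕ipad) ∥ m = 20 95 27 13 e6 a0 36 ∥ 4a d4.
Inner hash: sum = 32+149+39+19+230+160+54+74+212 = 969 → 03 c9.
Outer input = (K'⊕opad) ∥ inner = 4a ff 4d 79 8c ca 5c ∥ 03 c9.
Outer hash (tag): sum = 74+255+77+121+140+202+92+3+201 = 1165 → 04 8d.

048d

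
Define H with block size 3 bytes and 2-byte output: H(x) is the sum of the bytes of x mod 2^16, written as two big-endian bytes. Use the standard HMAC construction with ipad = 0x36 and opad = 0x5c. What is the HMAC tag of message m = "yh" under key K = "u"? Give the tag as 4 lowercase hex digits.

0172

Key "u" = 75 is 1 byte ≤ B = 3; zero-pad to 3 bytes: K' = 75 00 00.
K' ⊕ ipad = 43 36 36.  K' ⊕ opad = 29 5c 5c.
Inner input = (K'⊕ipad) ∥ m = 43 36 36 ∥ 79 68.
Inner hash: sum = 67+54+54+121+104 = 400 → 01 90.
Outer input = (K'⊕opad) ∥ inner = 29 5c 5c ∥ 01 90.
Outer hash (tag): sum = 41+92+92+1+144 = 370 → 01 72.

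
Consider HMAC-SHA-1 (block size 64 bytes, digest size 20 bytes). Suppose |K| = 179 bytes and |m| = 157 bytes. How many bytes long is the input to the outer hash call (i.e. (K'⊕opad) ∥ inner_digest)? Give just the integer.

Key is 179 > 64 bytes, so it is hashed to 20 bytes then zero-padded to 64: |K'| = 64.
Outer input = (K'⊕opad) ∥ H(inner) → 64 + 20 = 84 bytes.

84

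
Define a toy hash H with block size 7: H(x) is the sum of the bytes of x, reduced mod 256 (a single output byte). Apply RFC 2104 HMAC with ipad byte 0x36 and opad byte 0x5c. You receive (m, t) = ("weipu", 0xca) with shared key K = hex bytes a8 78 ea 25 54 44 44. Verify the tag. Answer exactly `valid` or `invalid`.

valid

Key hex bytes a8 78 ea 25 54 44 44 is exactly B = 7 bytes: K' = a8 78 ea 25 54 44 44.
K' ⊕ ipad = 9e 4e dc 13 62 72 72; K' ⊕ opad = f4 24 b6 79 08 18 18.
Inner hash: sum = 158+78+220+19+98+114+114+119+101+105+112+117 = 1355; mod 256 = 75 → 4b.
Outer hash (recomputed tag): sum = 244+36+182+121+8+24+24+75 = 714; mod 256 = 202 → ca.
Recomputed tag = ca; claimed = ca → match.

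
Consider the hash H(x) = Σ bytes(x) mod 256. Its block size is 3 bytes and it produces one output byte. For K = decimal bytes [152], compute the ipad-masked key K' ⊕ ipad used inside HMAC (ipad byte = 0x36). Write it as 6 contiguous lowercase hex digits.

ae3636

Key decimal bytes [152] = 98 is 1 byte ≤ B = 3; zero-pad to 3 bytes: K' = 98 00 00.
XOR each byte with 0x36: 98⊕36=ae, 00⊕36=36, 00⊕36=36.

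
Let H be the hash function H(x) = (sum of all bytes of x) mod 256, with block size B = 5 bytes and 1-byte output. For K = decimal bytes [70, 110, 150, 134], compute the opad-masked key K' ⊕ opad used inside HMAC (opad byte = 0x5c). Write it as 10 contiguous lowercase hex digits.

Key decimal bytes [70, 110, 150, 134] = 46 6e 96 86 is 4 bytes ≤ B = 5; zero-pad to 5 bytes: K' = 46 6e 96 86 00.
XOR each byte with 0x5c: 46⊕5c=1a, 6e⊕5c=32, 96⊕5c=ca, 86⊕5c=da, 00⊕5c=5c.

1a32cada5c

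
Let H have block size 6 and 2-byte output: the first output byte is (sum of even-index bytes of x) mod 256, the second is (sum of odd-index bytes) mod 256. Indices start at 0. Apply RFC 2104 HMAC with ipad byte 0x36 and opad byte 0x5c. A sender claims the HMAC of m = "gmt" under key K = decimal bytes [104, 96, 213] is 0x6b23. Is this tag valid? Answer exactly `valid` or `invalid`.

valid

Key decimal bytes [104, 96, 213] = 68 60 d5 is 3 bytes ≤ B = 6; zero-pad to 6 bytes: K' = 68 60 d5 00 00 00.
K' ⊕ ipad = 5e 56 e3 36 36 36; K' ⊕ opad = 34 3c 89 5c 5c 5c.
Inner hash: even-index sum = 594 mod 256 = 82; odd-index sum = 303 mod 256 = 47 → 52 2f.
Outer hash (recomputed tag): even-index sum = 363 mod 256 = 107; odd-index sum = 291 mod 256 = 35 → 6b 23.
Recomputed tag = 6b23; claimed = 6b23 → match.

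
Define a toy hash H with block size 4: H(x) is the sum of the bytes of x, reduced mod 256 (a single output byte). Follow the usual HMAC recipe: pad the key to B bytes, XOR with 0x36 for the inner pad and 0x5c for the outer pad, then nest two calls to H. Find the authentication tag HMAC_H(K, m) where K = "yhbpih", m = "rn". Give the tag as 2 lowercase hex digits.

Key "yhbpih" = 79 68 62 70 69 68 is 6 bytes > B = 4, so hash it first: H(key) = 84, then zero-pad to 4 bytes: K' = 84 00 00 00.
K' ⊕ ipad = b2 36 36 36.  K' ⊕ opad = d8 5c 5c 5c.
Inner input = (K'⊕ipad) ∥ m = b2 36 36 36 ∥ 72 6e.
Inner hash: sum = 178+54+54+54+114+110 = 564; mod 256 = 52 → 34.
Outer input = (K'⊕opad) ∥ inner = d8 5c 5c 5c ∥ 34.
Outer hash (tag): sum = 216+92+92+92+52 = 544; mod 256 = 32 → 20.

20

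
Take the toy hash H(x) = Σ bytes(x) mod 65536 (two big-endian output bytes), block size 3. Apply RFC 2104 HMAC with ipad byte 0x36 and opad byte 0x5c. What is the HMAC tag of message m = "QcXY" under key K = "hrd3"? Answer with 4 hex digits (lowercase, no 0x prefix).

Key "hrd3" = 68 72 64 33 is 4 bytes > B = 3, so hash it first: H(key) = 01 71, then zero-pad to 3 bytes: K' = 01 71 00.
K' ⊕ ipad = 37 47 36.  K' ⊕ opad = 5d 2d 5c.
Inner input = (K'⊕ipad) ∥ m = 37 47 36 ∥ 51 63 58 59.
Inner hash: sum = 55+71+54+81+99+88+89 = 537 → 02 19.
Outer input = (K'⊕opad) ∥ inner = 5d 2d 5c ∥ 02 19.
Outer hash (tag): sum = 93+45+92+2+25 = 257 → 01 01.

0101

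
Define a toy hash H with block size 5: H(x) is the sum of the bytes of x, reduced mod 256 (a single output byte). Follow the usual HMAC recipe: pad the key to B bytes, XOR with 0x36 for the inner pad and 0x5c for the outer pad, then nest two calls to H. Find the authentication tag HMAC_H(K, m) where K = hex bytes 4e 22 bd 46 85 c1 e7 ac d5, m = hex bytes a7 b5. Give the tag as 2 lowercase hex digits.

38

Key hex bytes 4e 22 bd 46 85 c1 e7 ac d5 is 9 bytes > B = 5, so hash it first: H(key) = 21, then zero-pad to 5 bytes: K' = 21 00 00 00 00.
K' ⊕ ipad = 17 36 36 36 36.  K' ⊕ opad = 7d 5c 5c 5c 5c.
Inner input = (K'⊕ipad) ∥ m = 17 36 36 36 36 ∥ a7 b5.
Inner hash: sum = 23+54+54+54+54+167+181 = 587; mod 256 = 75 → 4b.
Outer input = (K'⊕opad) ∥ inner = 7d 5c 5c 5c 5c ∥ 4b.
Outer hash (tag): sum = 125+92+92+92+92+75 = 568; mod 256 = 56 → 38.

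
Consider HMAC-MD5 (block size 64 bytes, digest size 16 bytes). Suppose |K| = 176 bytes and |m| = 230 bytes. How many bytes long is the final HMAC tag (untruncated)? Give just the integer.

The tag is one MD5 digest: 16 bytes.

16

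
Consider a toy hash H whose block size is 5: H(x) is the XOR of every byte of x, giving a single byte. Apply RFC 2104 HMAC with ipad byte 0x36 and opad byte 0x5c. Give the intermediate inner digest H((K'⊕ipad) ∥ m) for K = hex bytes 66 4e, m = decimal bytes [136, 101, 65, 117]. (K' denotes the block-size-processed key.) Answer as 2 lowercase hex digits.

Key hex bytes 66 4e is 2 bytes ≤ B = 5; zero-pad to 5 bytes: K' = 66 4e 00 00 00.
K' ⊕ ipad = 50 78 36 36 36.
Inner input = 50 78 36 36 36 ∥ 88 65 41 75.
Inner hash: XOR 50⊕78⊕36⊕36⊕36⊕88⊕65⊕41⊕75 = c7.

c7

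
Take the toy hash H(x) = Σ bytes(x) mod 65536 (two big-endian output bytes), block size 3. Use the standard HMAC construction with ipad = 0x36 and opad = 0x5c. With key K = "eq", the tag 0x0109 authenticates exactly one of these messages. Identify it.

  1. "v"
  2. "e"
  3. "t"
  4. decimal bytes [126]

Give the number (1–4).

Key "eq" = 65 71 is 2 bytes ≤ B = 3; zero-pad to 3 bytes: K' = 65 71 00.
K' ⊕ ipad = 53 47 36; K' ⊕ opad = 39 2d 5c.
m1: inner = H(53 47 36 76) = 01 46; tag = H(39 2d 5c 01 46) = 0109 ← matches
m2: inner = H(53 47 36 65) = 01 35; tag = H(39 2d 5c 01 35) = 00f8
m3: inner = H(53 47 36 74) = 01 44; tag = H(39 2d 5c 01 44) = 0107
m4: inner = H(53 47 36 7e) = 01 4e; tag = H(39 2d 5c 01 4e) = 0111

1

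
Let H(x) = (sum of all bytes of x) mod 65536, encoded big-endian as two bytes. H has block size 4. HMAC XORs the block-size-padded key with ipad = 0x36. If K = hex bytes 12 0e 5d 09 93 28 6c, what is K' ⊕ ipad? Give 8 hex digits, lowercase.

Key hex bytes 12 0e 5d 09 93 28 6c is 7 bytes > B = 4, so hash it first: H(key) = 01 ad, then zero-pad to 4 bytes: K' = 01 ad 00 00.
XOR each byte with 0x36: 01⊕36=37, ad⊕36=9b, 00⊕36=36, 00⊕36=36.

379b3636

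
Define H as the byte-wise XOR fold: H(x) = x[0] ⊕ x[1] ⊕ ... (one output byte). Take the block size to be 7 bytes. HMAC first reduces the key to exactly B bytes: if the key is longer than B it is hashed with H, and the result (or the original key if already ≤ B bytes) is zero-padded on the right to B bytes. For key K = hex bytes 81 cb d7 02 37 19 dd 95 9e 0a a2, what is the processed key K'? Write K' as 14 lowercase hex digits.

cf000000000000

|K| = 11 > B = 7, so first hash the key.
H(K): XOR 81⊕cb⊕d7⊕02⊕37⊕19⊕dd⊕95⊕9e⊕0a⊕a2 = cf.
Zero-pad H(K) = cf to 7 bytes: K' = cf 00 00 00 00 00 00.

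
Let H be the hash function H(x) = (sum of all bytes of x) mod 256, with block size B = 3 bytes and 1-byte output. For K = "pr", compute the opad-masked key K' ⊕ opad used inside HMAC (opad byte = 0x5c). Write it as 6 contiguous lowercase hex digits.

Key "pr" = 70 72 is 2 bytes ≤ B = 3; zero-pad to 3 bytes: K' = 70 72 00.
XOR each byte with 0x5c: 70⊕5c=2c, 72⊕5c=2e, 00⊕5c=5c.

2c2e5c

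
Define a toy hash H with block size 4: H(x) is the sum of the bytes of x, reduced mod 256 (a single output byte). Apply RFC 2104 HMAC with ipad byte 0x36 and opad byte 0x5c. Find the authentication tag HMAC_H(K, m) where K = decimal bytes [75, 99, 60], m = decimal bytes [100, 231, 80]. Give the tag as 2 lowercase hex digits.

bf

Key decimal bytes [75, 99, 60] = 4b 63 3c is 3 bytes ≤ B = 4; zero-pad to 4 bytes: K' = 4b 63 3c 00.
K' ⊕ ipad = 7d 55 0a 36.  K' ⊕ opad = 17 3f 60 5c.
Inner input = (K'⊕ipad) ∥ m = 7d 55 0a 36 ∥ 64 e7 50.
Inner hash: sum = 125+85+10+54+100+231+80 = 685; mod 256 = 173 → ad.
Outer input = (K'⊕opad) ∥ inner = 17 3f 60 5c ∥ ad.
Outer hash (tag): sum = 23+63+96+92+173 = 447; mod 256 = 191 → bf.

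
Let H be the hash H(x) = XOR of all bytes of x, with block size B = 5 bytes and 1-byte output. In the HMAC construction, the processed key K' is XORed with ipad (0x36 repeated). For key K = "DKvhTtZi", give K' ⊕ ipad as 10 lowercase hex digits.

3436363636

Key "DKvhTtZi" = 44 4b 76 68 54 74 5a 69 is 8 bytes > B = 5, so hash it first: H(key) = 02, then zero-pad to 5 bytes: K' = 02 00 00 00 00.
XOR each byte with 0x36: 02⊕36=34, 00⊕36=36, 00⊕36=36, 00⊕36=36, 00⊕36=36.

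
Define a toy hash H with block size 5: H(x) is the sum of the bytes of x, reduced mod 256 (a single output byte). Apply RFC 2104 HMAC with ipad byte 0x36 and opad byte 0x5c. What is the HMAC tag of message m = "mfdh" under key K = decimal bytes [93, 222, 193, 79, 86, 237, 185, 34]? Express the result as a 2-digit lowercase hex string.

7b

Key decimal bytes [93, 222, 193, 79, 86, 237, 185, 34] = 5d de c1 4f 56 ed b9 22 is 8 bytes > B = 5, so hash it first: H(key) = 69, then zero-pad to 5 bytes: K' = 69 00 00 00 00.
K' ⊕ ipad = 5f 36 36 36 36.  K' ⊕ opad = 35 5c 5c 5c 5c.
Inner input = (K'⊕ipad) ∥ m = 5f 36 36 36 36 ∥ 6d 66 64 68.
Inner hash: sum = 95+54+54+54+54+109+102+100+104 = 726; mod 256 = 214 → d6.
Outer input = (K'⊕opad) ∥ inner = 35 5c 5c 5c 5c ∥ d6.
Outer hash (tag): sum = 53+92+92+92+92+214 = 635; mod 256 = 123 → 7b.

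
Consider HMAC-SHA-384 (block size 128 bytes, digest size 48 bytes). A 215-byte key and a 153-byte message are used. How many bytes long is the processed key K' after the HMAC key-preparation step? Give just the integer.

Key is 215 > 128 bytes, so it is hashed to 48 bytes then zero-padded to 128: |K'| = 128.

128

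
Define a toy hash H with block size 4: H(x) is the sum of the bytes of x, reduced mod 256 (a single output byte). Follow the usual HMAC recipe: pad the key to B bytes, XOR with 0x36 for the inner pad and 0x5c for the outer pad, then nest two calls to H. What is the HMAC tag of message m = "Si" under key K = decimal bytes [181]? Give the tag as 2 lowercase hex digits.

Key decimal bytes [181] = b5 is 1 byte ≤ B = 4; zero-pad to 4 bytes: K' = b5 00 00 00.
K' ⊕ ipad = 83 36 36 36.  K' ⊕ opad = e9 5c 5c 5c.
Inner input = (K'⊕ipad) ∥ m = 83 36 36 36 ∥ 53 69.
Inner hash: sum = 131+54+54+54+83+105 = 481; mod 256 = 225 → e1.
Outer input = (K'⊕opad) ∥ inner = e9 5c 5c 5c ∥ e1.
Outer hash (tag): sum = 233+92+92+92+225 = 734; mod 256 = 222 → de.

de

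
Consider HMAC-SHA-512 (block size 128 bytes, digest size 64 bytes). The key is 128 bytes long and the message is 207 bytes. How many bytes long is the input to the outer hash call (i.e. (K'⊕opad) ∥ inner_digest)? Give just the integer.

Key is 128 ≤ 128 bytes, zero-padded: |K'| = 128.
Outer input = (K'⊕opad) ∥ H(inner) → 128 + 64 = 192 bytes.

192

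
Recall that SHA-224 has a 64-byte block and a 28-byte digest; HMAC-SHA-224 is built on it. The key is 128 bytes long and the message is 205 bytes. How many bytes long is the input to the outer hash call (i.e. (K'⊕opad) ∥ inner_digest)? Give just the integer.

92

Key is 128 > 64 bytes, so it is hashed to 28 bytes then zero-padded to 64: |K'| = 64.
Outer input = (K'⊕opad) ∥ H(inner) → 64 + 28 = 92 bytes.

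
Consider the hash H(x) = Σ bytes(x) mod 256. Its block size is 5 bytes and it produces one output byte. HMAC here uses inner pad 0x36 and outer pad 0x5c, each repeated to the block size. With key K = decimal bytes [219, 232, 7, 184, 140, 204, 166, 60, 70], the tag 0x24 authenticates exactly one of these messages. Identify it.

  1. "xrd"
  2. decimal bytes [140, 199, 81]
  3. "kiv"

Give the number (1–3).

3

Key decimal bytes [219, 232, 7, 184, 140, 204, 166, 60, 70] = db e8 07 b8 8c cc a6 3c 46 is 9 bytes > B = 5, so hash it first: H(key) = 02, then zero-pad to 5 bytes: K' = 02 00 00 00 00.
K' ⊕ ipad = 34 36 36 36 36; K' ⊕ opad = 5e 5c 5c 5c 5c.
m1: inner = H(34 36 36 36 36 78 72 64) = 5a; tag = H(5e 5c 5c 5c 5c 5a) = 28
m2: inner = H(34 36 36 36 36 8c c7 51) = b0; tag = H(5e 5c 5c 5c 5c b0) = 7e
m3: inner = H(34 36 36 36 36 6b 69 76) = 56; tag = H(5e 5c 5c 5c 5c 56) = 24 ← matches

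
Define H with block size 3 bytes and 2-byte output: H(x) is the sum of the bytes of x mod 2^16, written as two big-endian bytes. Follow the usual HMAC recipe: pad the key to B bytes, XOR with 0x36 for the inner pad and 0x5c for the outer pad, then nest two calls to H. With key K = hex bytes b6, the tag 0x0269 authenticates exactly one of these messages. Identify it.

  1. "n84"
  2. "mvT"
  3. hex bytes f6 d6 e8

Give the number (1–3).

1

Key hex bytes b6 is 1 byte ≤ B = 3; zero-pad to 3 bytes: K' = b6 00 00.
K' ⊕ ipad = 80 36 36; K' ⊕ opad = ea 5c 5c.
m1: inner = H(80 36 36 6e 38 34) = 01 c6; tag = H(ea 5c 5c 01 c6) = 0269 ← matches
m2: inner = H(80 36 36 6d 76 54) = 02 23; tag = H(ea 5c 5c 02 23) = 01c7
m3: inner = H(80 36 36 f6 d6 e8) = 03 a0; tag = H(ea 5c 5c 03 a0) = 0245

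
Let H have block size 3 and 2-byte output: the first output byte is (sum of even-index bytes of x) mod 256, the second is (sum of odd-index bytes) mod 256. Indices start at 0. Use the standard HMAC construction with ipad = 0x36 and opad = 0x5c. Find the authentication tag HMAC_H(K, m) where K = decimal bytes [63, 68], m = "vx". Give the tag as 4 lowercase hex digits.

a7cf

Key decimal bytes [63, 68] = 3f 44 is 2 bytes ≤ B = 3; zero-pad to 3 bytes: K' = 3f 44 00.
K' ⊕ ipad = 09 72 36.  K' ⊕ opad = 63 18 5c.
Inner input = (K'⊕ipad) ∥ m = 09 72 36 ∥ 76 78.
Inner hash: even-index sum = 183 mod 256 = 183; odd-index sum = 232 mod 256 = 232 → b7 e8.
Outer input = (K'⊕opad) ∥ inner = 63 18 5c ∥ b7 e8.
Outer hash (tag): even-index sum = 423 mod 256 = 167; odd-index sum = 207 mod 256 = 207 → a7 cf.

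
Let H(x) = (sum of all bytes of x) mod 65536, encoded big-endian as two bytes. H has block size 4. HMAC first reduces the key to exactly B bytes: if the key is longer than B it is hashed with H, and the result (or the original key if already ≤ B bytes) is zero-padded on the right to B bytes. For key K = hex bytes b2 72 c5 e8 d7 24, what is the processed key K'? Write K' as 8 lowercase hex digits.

|K| = 6 > B = 4, so first hash the key.
H(K): sum = 178+114+197+232+215+36 = 972 → 03 cc.
Zero-pad H(K) = 03 cc to 4 bytes: K' = 03 cc 00 00.

03cc0000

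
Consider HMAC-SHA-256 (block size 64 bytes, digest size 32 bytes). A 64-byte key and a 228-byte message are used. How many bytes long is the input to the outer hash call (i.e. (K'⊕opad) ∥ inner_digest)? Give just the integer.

Key is 64 ≤ 64 bytes, zero-padded: |K'| = 64.
Outer input = (K'⊕opad) ∥ H(inner) → 64 + 32 = 96 bytes.

96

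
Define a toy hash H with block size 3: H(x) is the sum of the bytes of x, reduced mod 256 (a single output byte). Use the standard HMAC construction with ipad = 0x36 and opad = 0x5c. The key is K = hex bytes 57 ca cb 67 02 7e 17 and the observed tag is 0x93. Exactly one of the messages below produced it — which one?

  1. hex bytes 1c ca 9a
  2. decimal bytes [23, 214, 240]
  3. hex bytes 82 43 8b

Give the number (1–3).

Key hex bytes 57 ca cb 67 02 7e 17 is 7 bytes > B = 3, so hash it first: H(key) = ea, then zero-pad to 3 bytes: K' = ea 00 00.
K' ⊕ ipad = dc 36 36; K' ⊕ opad = b6 5c 5c.
m1: inner = H(dc 36 36 1c ca 9a) = c8; tag = H(b6 5c 5c c8) = 36
m2: inner = H(dc 36 36 17 d6 f0) = 25; tag = H(b6 5c 5c 25) = 93 ← matches
m3: inner = H(dc 36 36 82 43 8b) = 98; tag = H(b6 5c 5c 98) = 06

2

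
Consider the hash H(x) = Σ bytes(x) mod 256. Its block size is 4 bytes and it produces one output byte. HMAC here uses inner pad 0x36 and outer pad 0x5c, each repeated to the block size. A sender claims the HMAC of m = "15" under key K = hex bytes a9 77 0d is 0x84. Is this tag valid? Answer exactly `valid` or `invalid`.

valid

Key hex bytes a9 77 0d is 3 bytes ≤ B = 4; zero-pad to 4 bytes: K' = a9 77 0d 00.
K' ⊕ ipad = 9f 41 3b 36; K' ⊕ opad = f5 2b 51 5c.
Inner hash: sum = 159+65+59+54+49+53 = 439; mod 256 = 183 → b7.
Outer hash (recomputed tag): sum = 245+43+81+92+183 = 644; mod 256 = 132 → 84.
Recomputed tag = 84; claimed = 84 → match.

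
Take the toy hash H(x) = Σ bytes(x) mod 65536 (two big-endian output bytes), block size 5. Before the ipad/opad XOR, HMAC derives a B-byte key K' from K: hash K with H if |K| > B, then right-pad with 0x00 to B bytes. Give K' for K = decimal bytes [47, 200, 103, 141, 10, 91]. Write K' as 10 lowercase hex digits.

|K| = 6 > B = 5, so first hash the key.
H(K): sum = 47+200+103+141+10+91 = 592 → 02 50.
Zero-pad H(K) = 02 50 to 5 bytes: K' = 02 50 00 00 00.

0250000000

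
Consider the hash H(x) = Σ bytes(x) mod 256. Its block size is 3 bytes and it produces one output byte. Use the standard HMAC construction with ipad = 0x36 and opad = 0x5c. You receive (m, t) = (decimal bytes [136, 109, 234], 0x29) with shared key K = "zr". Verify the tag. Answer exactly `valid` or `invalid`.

invalid

Key "zr" = 7a 72 is 2 bytes ≤ B = 3; zero-pad to 3 bytes: K' = 7a 72 00.
K' ⊕ ipad = 4c 44 36; K' ⊕ opad = 26 2e 5c.
Inner hash: sum = 76+68+54+136+109+234 = 677; mod 256 = 165 → a5.
Outer hash (recomputed tag): sum = 38+46+92+165 = 341; mod 256 = 85 → 55.
Recomputed tag = 55; claimed = 29 → mismatch.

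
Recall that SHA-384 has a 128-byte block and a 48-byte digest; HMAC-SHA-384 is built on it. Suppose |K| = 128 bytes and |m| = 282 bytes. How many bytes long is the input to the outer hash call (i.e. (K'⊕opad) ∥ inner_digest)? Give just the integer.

176

Key is 128 ≤ 128 bytes, zero-padded: |K'| = 128.
Outer input = (K'⊕opad) ∥ H(inner) → 128 + 48 = 176 bytes.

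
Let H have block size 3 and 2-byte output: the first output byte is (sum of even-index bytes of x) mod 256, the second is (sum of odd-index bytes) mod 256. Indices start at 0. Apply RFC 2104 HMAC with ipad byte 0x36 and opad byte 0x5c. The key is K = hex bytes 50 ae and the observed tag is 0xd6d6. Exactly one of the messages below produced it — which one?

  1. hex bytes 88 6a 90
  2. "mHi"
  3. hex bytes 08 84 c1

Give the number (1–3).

Key hex bytes 50 ae is 2 bytes ≤ B = 3; zero-pad to 3 bytes: K' = 50 ae 00.
K' ⊕ ipad = 66 98 36; K' ⊕ opad = 0c f2 5c.
m1: inner = H(66 98 36 88 6a 90) = 06 b0; tag = H(0c f2 5c 06 b0) = 18f8
m2: inner = H(66 98 36 6d 48 69) = e4 6e; tag = H(0c f2 5c e4 6e) = d6d6 ← matches
m3: inner = H(66 98 36 08 84 c1) = 20 61; tag = H(0c f2 5c 20 61) = c912

2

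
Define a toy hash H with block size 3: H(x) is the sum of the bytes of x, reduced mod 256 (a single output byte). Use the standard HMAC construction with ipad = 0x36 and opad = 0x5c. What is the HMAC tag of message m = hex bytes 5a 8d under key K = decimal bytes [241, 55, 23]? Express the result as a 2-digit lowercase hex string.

Key decimal bytes [241, 55, 23] = f1 37 17 is exactly B = 3 bytes: K' = f1 37 17.
K' ⊕ ipad = c7 01 21.  K' ⊕ opad = ad 6b 4b.
Inner input = (K'⊕ipad) ∥ m = c7 01 21 ∥ 5a 8d.
Inner hash: sum = 199+1+33+90+141 = 464; mod 256 = 208 → d0.
Outer input = (K'⊕opad) ∥ inner = ad 6b 4b ∥ d0.
Outer hash (tag): sum = 173+107+75+208 = 563; mod 256 = 51 → 33.

33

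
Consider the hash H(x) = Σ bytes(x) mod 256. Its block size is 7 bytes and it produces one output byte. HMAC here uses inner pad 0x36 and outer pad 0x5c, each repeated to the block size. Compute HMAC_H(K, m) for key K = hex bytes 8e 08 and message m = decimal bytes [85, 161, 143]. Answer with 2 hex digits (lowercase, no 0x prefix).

7b

Key hex bytes 8e 08 is 2 bytes ≤ B = 7; zero-pad to 7 bytes: K' = 8e 08 00 00 00 00 00.
K' ⊕ ipad = b8 3e 36 36 36 36 36.  K' ⊕ opad = d2 54 5c 5c 5c 5c 5c.
Inner input = (K'⊕ipad) ∥ m = b8 3e 36 36 36 36 36 ∥ 55 a1 8f.
Inner hash: sum = 184+62+54+54+54+54+54+85+161+143 = 905; mod 256 = 137 → 89.
Outer input = (K'⊕opad) ∥ inner = d2 54 5c 5c 5c 5c 5c ∥ 89.
Outer hash (tag): sum = 210+84+92+92+92+92+92+137 = 891; mod 256 = 123 → 7b.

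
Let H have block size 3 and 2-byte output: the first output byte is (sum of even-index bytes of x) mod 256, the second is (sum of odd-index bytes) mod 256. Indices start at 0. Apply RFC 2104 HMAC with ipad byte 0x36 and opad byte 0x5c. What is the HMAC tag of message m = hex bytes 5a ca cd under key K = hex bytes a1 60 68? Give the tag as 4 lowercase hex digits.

aefb

Key hex bytes a1 60 68 is exactly B = 3 bytes: K' = a1 60 68.
K' ⊕ ipad = 97 56 5e.  K' ⊕ opad = fd 3c 34.
Inner input = (K'⊕ipad) ∥ m = 97 56 5e ∥ 5a ca cd.
Inner hash: even-index sum = 447 mod 256 = 191; odd-index sum = 381 mod 256 = 125 → bf 7d.
Outer input = (K'⊕opad) ∥ inner = fd 3c 34 ∥ bf 7d.
Outer hash (tag): even-index sum = 430 mod 256 = 174; odd-index sum = 251 mod 256 = 251 → ae fb.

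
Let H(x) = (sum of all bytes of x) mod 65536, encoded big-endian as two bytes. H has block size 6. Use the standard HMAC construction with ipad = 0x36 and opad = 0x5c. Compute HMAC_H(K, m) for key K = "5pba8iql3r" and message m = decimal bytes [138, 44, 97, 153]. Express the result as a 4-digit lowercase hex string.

Key "5pba8iql3r" = 35 70 62 61 38 69 71 6c 33 72 is 10 bytes > B = 6, so hash it first: H(key) = 03 8b, then zero-pad to 6 bytes: K' = 03 8b 00 00 00 00.
K' ⊕ ipad = 35 bd 36 36 36 36.  K' ⊕ opad = 5f d7 5c 5c 5c 5c.
Inner input = (K'⊕ipad) ∥ m = 35 bd 36 36 36 36 ∥ 8a 2c 61 99.
Inner hash: sum = 53+189+54+54+54+54+138+44+97+153 = 890 → 03 7a.
Outer input = (K'⊕opad) ∥ inner = 5f d7 5c 5c 5c 5c ∥ 03 7a.
Outer hash (tag): sum = 95+215+92+92+92+92+3+122 = 803 → 03 23.

0323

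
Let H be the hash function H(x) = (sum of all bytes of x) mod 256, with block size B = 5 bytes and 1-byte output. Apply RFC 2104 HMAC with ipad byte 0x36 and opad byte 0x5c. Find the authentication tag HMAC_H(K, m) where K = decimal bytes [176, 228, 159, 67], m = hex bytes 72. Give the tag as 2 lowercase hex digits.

00

Key decimal bytes [176, 228, 159, 67] = b0 e4 9f 43 is 4 bytes ≤ B = 5; zero-pad to 5 bytes: K' = b0 e4 9f 43 00.
K' ⊕ ipad = 86 d2 a9 75 36.  K' ⊕ opad = ec b8 c3 1f 5c.
Inner input = (K'⊕ipad) ∥ m = 86 d2 a9 75 36 ∥ 72.
Inner hash: sum = 134+210+169+117+54+114 = 798; mod 256 = 30 → 1e.
Outer input = (K'⊕opad) ∥ inner = ec b8 c3 1f 5c ∥ 1e.
Outer hash (tag): sum = 236+184+195+31+92+30 = 768; mod 256 = 0 → 00.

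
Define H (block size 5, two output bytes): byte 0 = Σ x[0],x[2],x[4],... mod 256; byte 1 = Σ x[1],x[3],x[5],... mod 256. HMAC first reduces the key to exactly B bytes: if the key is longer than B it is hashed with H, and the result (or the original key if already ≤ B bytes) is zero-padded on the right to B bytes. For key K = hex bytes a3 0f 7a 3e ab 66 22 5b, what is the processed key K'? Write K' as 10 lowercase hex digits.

ea0e000000

|K| = 8 > B = 5, so first hash the key.
H(K): even-index sum = 490 mod 256 = 234; odd-index sum = 270 mod 256 = 14 → ea 0e.
Zero-pad H(K) = ea 0e to 5 bytes: K' = ea 0e 00 00 00.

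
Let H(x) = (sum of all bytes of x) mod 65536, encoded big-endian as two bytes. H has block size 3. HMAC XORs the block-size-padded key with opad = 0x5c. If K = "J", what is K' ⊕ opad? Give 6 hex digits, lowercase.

165c5c

Key "J" = 4a is 1 byte ≤ B = 3; zero-pad to 3 bytes: K' = 4a 00 00.
XOR each byte with 0x5c: 4a⊕5c=16, 00⊕5c=5c, 00⊕5c=5c.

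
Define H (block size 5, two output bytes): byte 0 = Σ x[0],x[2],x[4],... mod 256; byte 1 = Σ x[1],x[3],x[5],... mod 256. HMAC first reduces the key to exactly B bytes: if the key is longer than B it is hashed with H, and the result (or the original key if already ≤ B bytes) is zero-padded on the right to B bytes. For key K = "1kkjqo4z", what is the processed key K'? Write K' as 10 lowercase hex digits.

|K| = 8 > B = 5, so first hash the key.
H(K): even-index sum = 321 mod 256 = 65; odd-index sum = 446 mod 256 = 190 → 41 be.
Zero-pad H(K) = 41 be to 5 bytes: K' = 41 be 00 00 00.

41be000000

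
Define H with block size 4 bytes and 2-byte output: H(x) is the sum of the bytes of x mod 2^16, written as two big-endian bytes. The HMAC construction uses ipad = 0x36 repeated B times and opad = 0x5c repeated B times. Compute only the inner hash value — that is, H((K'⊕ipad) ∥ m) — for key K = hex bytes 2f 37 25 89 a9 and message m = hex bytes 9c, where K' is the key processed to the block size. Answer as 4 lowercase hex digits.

Key hex bytes 2f 37 25 89 a9 is 5 bytes > B = 4, so hash it first: H(key) = 01 bd, then zero-pad to 4 bytes: K' = 01 bd 00 00.
K' ⊕ ipad = 37 8b 36 36.
Inner input = 37 8b 36 36 ∥ 9c.
Inner hash: sum = 55+139+54+54+156 = 458 → 01 ca.

01ca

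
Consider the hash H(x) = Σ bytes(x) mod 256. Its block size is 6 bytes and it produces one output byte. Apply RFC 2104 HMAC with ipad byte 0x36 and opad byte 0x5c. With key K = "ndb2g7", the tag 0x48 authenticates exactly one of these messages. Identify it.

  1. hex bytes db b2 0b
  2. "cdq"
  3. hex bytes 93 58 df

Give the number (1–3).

2

Key "ndb2g7" = 6e 64 62 32 67 37 is exactly B = 6 bytes: K' = 6e 64 62 32 67 37.
K' ⊕ ipad = 58 52 54 04 51 01; K' ⊕ opad = 32 38 3e 6e 3b 6b.
m1: inner = H(58 52 54 04 51 01 db b2 0b) = ec; tag = H(32 38 3e 6e 3b 6b ec) = a8
m2: inner = H(58 52 54 04 51 01 63 64 71) = 8c; tag = H(32 38 3e 6e 3b 6b 8c) = 48 ← matches
m3: inner = H(58 52 54 04 51 01 93 58 df) = 1e; tag = H(32 38 3e 6e 3b 6b 1e) = da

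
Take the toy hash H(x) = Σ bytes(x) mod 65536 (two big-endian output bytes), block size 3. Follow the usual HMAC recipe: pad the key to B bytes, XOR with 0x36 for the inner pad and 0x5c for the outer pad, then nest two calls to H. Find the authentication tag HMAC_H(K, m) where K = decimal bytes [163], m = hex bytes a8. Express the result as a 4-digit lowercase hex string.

Key decimal bytes [163] = a3 is 1 byte ≤ B = 3; zero-pad to 3 bytes: K' = a3 00 00.
K' ⊕ ipad = 95 36 36.  K' ⊕ opad = ff 5c 5c.
Inner input = (K'⊕ipad) ∥ m = 95 36 36 ∥ a8.
Inner hash: sum = 149+54+54+168 = 425 → 01 a9.
Outer input = (K'⊕opad) ∥ inner = ff 5c 5c ∥ 01 a9.
Outer hash (tag): sum = 255+92+92+1+169 = 609 → 02 61.

0261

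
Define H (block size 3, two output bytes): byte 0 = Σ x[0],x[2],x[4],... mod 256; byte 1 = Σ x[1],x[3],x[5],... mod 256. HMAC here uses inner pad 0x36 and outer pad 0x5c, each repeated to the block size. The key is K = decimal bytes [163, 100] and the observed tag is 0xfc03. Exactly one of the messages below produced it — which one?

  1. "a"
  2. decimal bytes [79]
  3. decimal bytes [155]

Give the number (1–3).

Key decimal bytes [163, 100] = a3 64 is 2 bytes ≤ B = 3; zero-pad to 3 bytes: K' = a3 64 00.
K' ⊕ ipad = 95 52 36; K' ⊕ opad = ff 38 5c.
m1: inner = H(95 52 36 61) = cb b3; tag = H(ff 38 5c cb b3) = 0e03
m2: inner = H(95 52 36 4f) = cb a1; tag = H(ff 38 5c cb a1) = fc03 ← matches
m3: inner = H(95 52 36 9b) = cb ed; tag = H(ff 38 5c cb ed) = 4803

2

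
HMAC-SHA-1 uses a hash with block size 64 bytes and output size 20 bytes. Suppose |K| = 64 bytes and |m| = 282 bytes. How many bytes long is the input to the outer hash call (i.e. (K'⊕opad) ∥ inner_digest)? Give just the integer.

84

Key is 64 ≤ 64 bytes, zero-padded: |K'| = 64.
Outer input = (K'⊕opad) ∥ H(inner) → 64 + 20 = 84 bytes.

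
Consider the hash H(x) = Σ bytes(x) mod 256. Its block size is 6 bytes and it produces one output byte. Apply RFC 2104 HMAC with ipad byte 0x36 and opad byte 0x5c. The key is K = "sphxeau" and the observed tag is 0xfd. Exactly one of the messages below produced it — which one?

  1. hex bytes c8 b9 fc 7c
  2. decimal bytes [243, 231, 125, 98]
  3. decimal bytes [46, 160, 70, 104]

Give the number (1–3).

Key "sphxeau" = 73 70 68 78 65 61 75 is 7 bytes > B = 6, so hash it first: H(key) = fe, then zero-pad to 6 bytes: K' = fe 00 00 00 00 00.
K' ⊕ ipad = c8 36 36 36 36 36; K' ⊕ opad = a2 5c 5c 5c 5c 5c.
m1: inner = H(c8 36 36 36 36 36 c8 b9 fc 7c) = cf; tag = H(a2 5c 5c 5c 5c 5c cf) = 3d
m2: inner = H(c8 36 36 36 36 36 f3 e7 7d 62) = 8f; tag = H(a2 5c 5c 5c 5c 5c 8f) = fd ← matches
m3: inner = H(c8 36 36 36 36 36 2e a0 46 68) = 52; tag = H(a2 5c 5c 5c 5c 5c 52) = c0

2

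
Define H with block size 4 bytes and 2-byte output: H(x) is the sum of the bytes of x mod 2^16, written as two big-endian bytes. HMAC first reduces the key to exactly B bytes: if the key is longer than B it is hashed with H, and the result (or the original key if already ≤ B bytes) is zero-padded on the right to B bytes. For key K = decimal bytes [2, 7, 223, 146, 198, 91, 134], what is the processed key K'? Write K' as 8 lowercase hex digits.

03210000

|K| = 7 > B = 4, so first hash the key.
H(K): sum = 2+7+223+146+198+91+134 = 801 → 03 21.
Zero-pad H(K) = 03 21 to 4 bytes: K' = 03 21 00 00.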